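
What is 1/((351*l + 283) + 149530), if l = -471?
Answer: -1/15508 ≈ -6.4483e-5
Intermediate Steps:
1/((351*l + 283) + 149530) = 1/((351*(-471) + 283) + 149530) = 1/((-165321 + 283) + 149530) = 1/(-165038 + 149530) = 1/(-15508) = -1/15508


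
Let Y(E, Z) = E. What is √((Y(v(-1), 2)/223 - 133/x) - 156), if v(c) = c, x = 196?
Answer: I*√1527171569/3122 ≈ 12.517*I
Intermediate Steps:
√((Y(v(-1), 2)/223 - 133/x) - 156) = √((-1/223 - 133/196) - 156) = √((-1*1/223 - 133*1/196) - 156) = √((-1/223 - 19/28) - 156) = √(-4265/6244 - 156) = √(-978329/6244) = I*√1527171569/3122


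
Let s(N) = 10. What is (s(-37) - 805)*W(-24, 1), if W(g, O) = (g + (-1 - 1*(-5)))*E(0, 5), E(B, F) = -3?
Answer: -47700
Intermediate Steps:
W(g, O) = -12 - 3*g (W(g, O) = (g + (-1 - 1*(-5)))*(-3) = (g + (-1 + 5))*(-3) = (g + 4)*(-3) = (4 + g)*(-3) = -12 - 3*g)
(s(-37) - 805)*W(-24, 1) = (10 - 805)*(-12 - 3*(-24)) = -795*(-12 + 72) = -795*60 = -47700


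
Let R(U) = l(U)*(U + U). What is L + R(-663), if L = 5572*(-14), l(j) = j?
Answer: 801130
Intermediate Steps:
R(U) = 2*U² (R(U) = U*(U + U) = U*(2*U) = 2*U²)
L = -78008
L + R(-663) = -78008 + 2*(-663)² = -78008 + 2*439569 = -78008 + 879138 = 801130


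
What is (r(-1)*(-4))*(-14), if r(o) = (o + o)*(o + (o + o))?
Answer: 336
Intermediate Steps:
r(o) = 6*o² (r(o) = (2*o)*(o + 2*o) = (2*o)*(3*o) = 6*o²)
(r(-1)*(-4))*(-14) = ((6*(-1)²)*(-4))*(-14) = ((6*1)*(-4))*(-14) = (6*(-4))*(-14) = -24*(-14) = 336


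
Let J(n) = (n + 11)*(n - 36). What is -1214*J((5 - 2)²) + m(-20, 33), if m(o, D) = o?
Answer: 655540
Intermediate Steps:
J(n) = (-36 + n)*(11 + n) (J(n) = (11 + n)*(-36 + n) = (-36 + n)*(11 + n))
-1214*J((5 - 2)²) + m(-20, 33) = -1214*(-396 + ((5 - 2)²)² - 25*(5 - 2)²) - 20 = -1214*(-396 + (3²)² - 25*3²) - 20 = -1214*(-396 + 9² - 25*9) - 20 = -1214*(-396 + 81 - 225) - 20 = -1214*(-540) - 20 = 655560 - 20 = 655540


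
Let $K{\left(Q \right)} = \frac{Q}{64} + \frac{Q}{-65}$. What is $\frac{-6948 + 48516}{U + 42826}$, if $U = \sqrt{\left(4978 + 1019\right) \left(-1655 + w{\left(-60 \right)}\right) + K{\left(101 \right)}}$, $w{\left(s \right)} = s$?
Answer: $\frac{2468531752960}{2557500234953} - \frac{110848 i \sqrt{2781024785435}}{2557500234953} \approx 0.96521 - 0.072279 i$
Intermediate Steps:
$K{\left(Q \right)} = \frac{Q}{4160}$ ($K{\left(Q \right)} = Q \frac{1}{64} + Q \left(- \frac{1}{65}\right) = \frac{Q}{64} - \frac{Q}{65} = \frac{Q}{4160}$)
$U = \frac{i \sqrt{2781024785435}}{520}$ ($U = \sqrt{\left(4978 + 1019\right) \left(-1655 - 60\right) + \frac{1}{4160} \cdot 101} = \sqrt{5997 \left(-1715\right) + \frac{101}{4160}} = \sqrt{-10284855 + \frac{101}{4160}} = \sqrt{- \frac{42784996699}{4160}} = \frac{i \sqrt{2781024785435}}{520} \approx 3207.0 i$)
$\frac{-6948 + 48516}{U + 42826} = \frac{-6948 + 48516}{\frac{i \sqrt{2781024785435}}{520} + 42826} = \frac{41568}{42826 + \frac{i \sqrt{2781024785435}}{520}}$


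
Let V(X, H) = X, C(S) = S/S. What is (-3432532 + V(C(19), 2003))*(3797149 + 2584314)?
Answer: -21904569572853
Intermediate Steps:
C(S) = 1
(-3432532 + V(C(19), 2003))*(3797149 + 2584314) = (-3432532 + 1)*(3797149 + 2584314) = -3432531*6381463 = -21904569572853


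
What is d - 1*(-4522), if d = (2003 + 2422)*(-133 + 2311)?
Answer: 9642172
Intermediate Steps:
d = 9637650 (d = 4425*2178 = 9637650)
d - 1*(-4522) = 9637650 - 1*(-4522) = 9637650 + 4522 = 9642172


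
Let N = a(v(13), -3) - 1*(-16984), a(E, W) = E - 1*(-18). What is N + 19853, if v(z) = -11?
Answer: 36844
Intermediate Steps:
a(E, W) = 18 + E (a(E, W) = E + 18 = 18 + E)
N = 16991 (N = (18 - 11) - 1*(-16984) = 7 + 16984 = 16991)
N + 19853 = 16991 + 19853 = 36844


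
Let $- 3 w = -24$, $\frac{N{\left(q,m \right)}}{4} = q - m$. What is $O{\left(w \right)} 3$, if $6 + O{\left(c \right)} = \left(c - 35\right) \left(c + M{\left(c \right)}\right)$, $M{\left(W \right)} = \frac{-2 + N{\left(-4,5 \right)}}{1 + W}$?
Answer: $-324$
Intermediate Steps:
$N{\left(q,m \right)} = - 4 m + 4 q$ ($N{\left(q,m \right)} = 4 \left(q - m\right) = - 4 m + 4 q$)
$w = 8$ ($w = \left(- \frac{1}{3}\right) \left(-24\right) = 8$)
$M{\left(W \right)} = - \frac{38}{1 + W}$ ($M{\left(W \right)} = \frac{-2 + \left(\left(-4\right) 5 + 4 \left(-4\right)\right)}{1 + W} = \frac{-2 - 36}{1 + W} = - \frac{38}{1 + W}$)
$O{\left(c \right)} = -6 + \left(-35 + c\right) \left(c - \frac{38}{1 + c}\right)$ ($O{\left(c \right)} = -6 + \left(c - 35\right) \left(c - \frac{38}{1 + c}\right) = -6 + \left(-35 + c\right) \left(c - \frac{38}{1 + c}\right)$)
$O{\left(w \right)} 3 = \frac{1324 + 8^{3} - 632 - 34 \cdot 8^{2}}{1 + 8} \cdot 3 = \frac{1324 + 512 - 632 - 2176}{9} \cdot 3 = \frac{1}{9} \left(-972\right) 3 = \left(-108\right) 3 = -324$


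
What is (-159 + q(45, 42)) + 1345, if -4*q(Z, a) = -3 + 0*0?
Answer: 4747/4 ≈ 1186.8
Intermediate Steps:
q(Z, a) = ¾ (q(Z, a) = -(-3 + 0*0)/4 = -(-3 + 0)/4 = -¼*(-3) = ¾)
(-159 + q(45, 42)) + 1345 = (-159 + ¾) + 1345 = -633/4 + 1345 = 4747/4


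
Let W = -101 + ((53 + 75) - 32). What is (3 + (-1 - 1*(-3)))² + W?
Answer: 20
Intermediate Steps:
W = -5 (W = -101 + (128 - 32) = -101 + 96 = -5)
(3 + (-1 - 1*(-3)))² + W = (3 + (-1 - 1*(-3)))² - 5 = (3 + (-1 + 3))² - 5 = (3 + 2)² - 5 = 5² - 5 = 25 - 5 = 20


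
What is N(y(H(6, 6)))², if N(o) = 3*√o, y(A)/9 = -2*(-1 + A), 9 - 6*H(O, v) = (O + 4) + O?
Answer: 351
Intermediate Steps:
H(O, v) = ⅚ - O/3 (H(O, v) = 3/2 - ((O + 4) + O)/6 = 3/2 - ((4 + O) + O)/6 = 3/2 - (4 + 2*O)/6 = 3/2 + (-⅔ - O/3) = ⅚ - O/3)
y(A) = 18 - 18*A (y(A) = 9*(-2*(-1 + A)) = 9*(2 - 2*A) = 18 - 18*A)
N(y(H(6, 6)))² = (3*√(18 - 18*(⅚ - ⅓*6)))² = (3*√(18 - 18*(⅚ - 2)))² = (3*√(18 - 18*(-7/6)))² = (3*√(18 + 21))² = (3*√39)² = 351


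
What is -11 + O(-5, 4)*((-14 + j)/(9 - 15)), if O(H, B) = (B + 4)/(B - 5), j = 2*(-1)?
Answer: -97/3 ≈ -32.333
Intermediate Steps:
j = -2
O(H, B) = (4 + B)/(-5 + B)
-11 + O(-5, 4)*((-14 + j)/(9 - 15)) = -11 + ((4 + 4)/(-5 + 4))*((-14 - 2)/(9 - 15)) = -11 + (8/(-1))*(-16/(-6)) = -11 + (-1*8)*(-16*(-⅙)) = -11 - 8*8/3 = -11 - 64/3 = -97/3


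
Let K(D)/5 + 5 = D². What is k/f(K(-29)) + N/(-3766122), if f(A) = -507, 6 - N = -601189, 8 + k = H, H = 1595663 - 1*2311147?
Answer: 898108452053/636474618 ≈ 1411.1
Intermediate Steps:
K(D) = -25 + 5*D²
H = -715484 (H = 1595663 - 2311147 = -715484)
k = -715492 (k = -8 - 715484 = -715492)
N = 601195 (N = 6 - 1*(-601189) = 6 + 601189 = 601195)
k/f(K(-29)) + N/(-3766122) = -715492/(-507) + 601195/(-3766122) = -715492*(-1/507) + 601195*(-1/3766122) = 715492/507 - 601195/3766122 = 898108452053/636474618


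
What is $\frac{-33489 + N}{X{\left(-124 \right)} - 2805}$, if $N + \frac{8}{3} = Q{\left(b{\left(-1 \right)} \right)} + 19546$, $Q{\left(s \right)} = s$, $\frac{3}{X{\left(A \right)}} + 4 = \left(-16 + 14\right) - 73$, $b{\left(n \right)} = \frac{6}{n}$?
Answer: $\frac{3306545}{664794} \approx 4.9738$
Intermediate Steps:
$X{\left(A \right)} = - \frac{3}{79}$ ($X{\left(A \right)} = \frac{3}{-4 + \left(\left(-16 + 14\right) - 73\right)} = \frac{3}{-4 - 75} = \frac{3}{-79} = 3 \left(- \frac{1}{79}\right) = - \frac{3}{79}$)
$N = \frac{58612}{3}$ ($N = - \frac{8}{3} + \left(\frac{6}{-1} + 19546\right) = - \frac{8}{3} + \left(6 \left(-1\right) + 19546\right) = - \frac{8}{3} + \left(-6 + 19546\right) = - \frac{8}{3} + 19540 = \frac{58612}{3} \approx 19537.0$)
$\frac{-33489 + N}{X{\left(-124 \right)} - 2805} = \frac{-33489 + \frac{58612}{3}}{- \frac{3}{79} - 2805} = - \frac{41855}{3 \left(- \frac{221598}{79}\right)} = \left(- \frac{41855}{3}\right) \left(- \frac{79}{221598}\right) = \frac{3306545}{664794}$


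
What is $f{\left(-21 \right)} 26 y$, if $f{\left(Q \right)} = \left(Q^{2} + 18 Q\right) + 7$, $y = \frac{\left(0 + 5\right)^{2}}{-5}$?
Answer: $-9100$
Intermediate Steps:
$y = -5$ ($y = 5^{2} \left(- \frac{1}{5}\right) = 25 \left(- \frac{1}{5}\right) = -5$)
$f{\left(Q \right)} = 7 + Q^{2} + 18 Q$
$f{\left(-21 \right)} 26 y = \left(7 + \left(-21\right)^{2} + 18 \left(-21\right)\right) 26 \left(-5\right) = \left(7 + 441 - 378\right) 26 \left(-5\right) = 70 \cdot 26 \left(-5\right) = 1820 \left(-5\right) = -9100$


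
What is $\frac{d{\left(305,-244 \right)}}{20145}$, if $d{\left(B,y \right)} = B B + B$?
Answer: $\frac{366}{79} \approx 4.6329$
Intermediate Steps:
$d{\left(B,y \right)} = B + B^{2}$ ($d{\left(B,y \right)} = B^{2} + B = B + B^{2}$)
$\frac{d{\left(305,-244 \right)}}{20145} = \frac{305 \left(1 + 305\right)}{20145} = 305 \cdot 306 \cdot \frac{1}{20145} = 93330 \cdot \frac{1}{20145} = \frac{366}{79}$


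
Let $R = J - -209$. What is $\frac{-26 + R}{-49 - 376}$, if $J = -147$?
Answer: $- \frac{36}{425} \approx -0.084706$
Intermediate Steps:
$R = 62$ ($R = -147 - -209 = -147 + 209 = 62$)
$\frac{-26 + R}{-49 - 376} = \frac{-26 + 62}{-49 - 376} = \frac{36}{-425} = 36 \left(- \frac{1}{425}\right) = - \frac{36}{425}$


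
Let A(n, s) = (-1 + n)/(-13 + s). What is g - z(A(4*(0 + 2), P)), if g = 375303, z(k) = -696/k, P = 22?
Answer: 2633385/7 ≈ 3.7620e+5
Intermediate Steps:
A(n, s) = (-1 + n)/(-13 + s)
g - z(A(4*(0 + 2), P)) = 375303 - (-696)/((-1 + 4*(0 + 2))/(-13 + 22)) = 375303 - (-696)/((-1 + 4*2)/9) = 375303 - (-696)/((-1 + 8)/9) = 375303 - (-696)/((⅑)*7) = 375303 - (-696)/7/9 = 375303 - (-696)*9/7 = 375303 - 1*(-6264/7) = 375303 + 6264/7 = 2633385/7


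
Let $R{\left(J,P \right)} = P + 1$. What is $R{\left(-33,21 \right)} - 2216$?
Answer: $-2194$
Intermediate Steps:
$R{\left(J,P \right)} = 1 + P$
$R{\left(-33,21 \right)} - 2216 = \left(1 + 21\right) - 2216 = 22 - 2216 = -2194$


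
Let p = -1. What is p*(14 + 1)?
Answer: -15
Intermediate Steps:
p*(14 + 1) = -(14 + 1) = -1*15 = -15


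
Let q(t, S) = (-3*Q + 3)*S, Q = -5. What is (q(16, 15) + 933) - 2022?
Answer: -819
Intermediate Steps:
q(t, S) = 18*S (q(t, S) = (-3*(-5) + 3)*S = (15 + 3)*S = 18*S)
(q(16, 15) + 933) - 2022 = (18*15 + 933) - 2022 = (270 + 933) - 2022 = 1203 - 2022 = -819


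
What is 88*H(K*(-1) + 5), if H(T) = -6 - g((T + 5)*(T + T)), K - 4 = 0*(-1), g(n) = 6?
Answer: -1056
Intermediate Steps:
K = 4 (K = 4 + 0*(-1) = 4 + 0 = 4)
H(T) = -12 (H(T) = -6 - 1*6 = -6 - 6 = -12)
88*H(K*(-1) + 5) = 88*(-12) = -1056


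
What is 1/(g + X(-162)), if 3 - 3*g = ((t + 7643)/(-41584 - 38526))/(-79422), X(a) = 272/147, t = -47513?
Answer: 4453747494/12694704541 ≈ 0.35083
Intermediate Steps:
X(a) = 272/147 (X(a) = 272*(1/147) = 272/147)
g = 212083657/212083214 (g = 1 - (-47513 + 7643)/(-41584 - 38526)/(3*(-79422)) = 1 - (-39870/(-80110))*(-1)/(3*79422) = 1 - (-39870*(-1/80110))*(-1)/(3*79422) = 1 - 1329*(-1)/(8011*79422) = 1 - ⅓*(-1329/212083214) = 1 + 443/212083214 = 212083657/212083214 ≈ 1.0000)
1/(g + X(-162)) = 1/(212083657/212083214 + 272/147) = 1/(12694704541/4453747494) = 4453747494/12694704541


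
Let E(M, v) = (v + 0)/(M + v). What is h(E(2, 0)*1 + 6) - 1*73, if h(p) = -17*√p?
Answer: -73 - 17*√6 ≈ -114.64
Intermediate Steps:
E(M, v) = v/(M + v)
h(E(2, 0)*1 + 6) - 1*73 = -17*√((0/(2 + 0))*1 + 6) - 1*73 = -17*√((0/2)*1 + 6) - 73 = -17*√((0*(½))*1 + 6) - 73 = -17*√(0*1 + 6) - 73 = -17*√(0 + 6) - 73 = -17*√6 - 73 = -73 - 17*√6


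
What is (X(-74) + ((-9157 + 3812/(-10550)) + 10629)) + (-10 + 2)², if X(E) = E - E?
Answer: 8100494/5275 ≈ 1535.6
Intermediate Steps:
X(E) = 0
(X(-74) + ((-9157 + 3812/(-10550)) + 10629)) + (-10 + 2)² = (0 + ((-9157 + 3812/(-10550)) + 10629)) + (-10 + 2)² = (0 + ((-9157 + 3812*(-1/10550)) + 10629)) + (-8)² = (0 + ((-9157 - 1906/5275) + 10629)) + 64 = (0 + (-48305081/5275 + 10629)) + 64 = (0 + 7762894/5275) + 64 = 7762894/5275 + 64 = 8100494/5275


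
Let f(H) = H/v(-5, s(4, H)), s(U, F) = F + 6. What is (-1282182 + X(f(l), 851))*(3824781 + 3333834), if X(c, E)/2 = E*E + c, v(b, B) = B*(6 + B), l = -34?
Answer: 183245246039745/154 ≈ 1.1899e+12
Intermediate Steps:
s(U, F) = 6 + F
f(H) = H/((6 + H)*(12 + H)) (f(H) = H/(((6 + H)*(6 + (6 + H)))) = H/(((6 + H)*(12 + H))) = H*(1/((6 + H)*(12 + H))) = H/((6 + H)*(12 + H)))
X(c, E) = 2*c + 2*E² (X(c, E) = 2*(E*E + c) = 2*(E² + c) = 2*(c + E²) = 2*c + 2*E²)
(-1282182 + X(f(l), 851))*(3824781 + 3333834) = (-1282182 + (2*(-34/((6 - 34)*(12 - 34))) + 2*851²))*(3824781 + 3333834) = (-1282182 + (2*(-34/(-28*(-22))) + 2*724201))*7158615 = (-1282182 + (2*(-34*(-1/28)*(-1/22)) + 1448402))*7158615 = (-1282182 + (2*(-17/308) + 1448402))*7158615 = (-1282182 + (-17/154 + 1448402))*7158615 = (-1282182 + 223053891/154)*7158615 = (25597863/154)*7158615 = 183245246039745/154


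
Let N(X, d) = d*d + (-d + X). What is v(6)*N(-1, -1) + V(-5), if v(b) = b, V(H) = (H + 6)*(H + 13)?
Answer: 14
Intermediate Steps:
V(H) = (6 + H)*(13 + H)
N(X, d) = X + d² - d (N(X, d) = d² + (X - d) = X + d² - d)
v(6)*N(-1, -1) + V(-5) = 6*(-1 + (-1)² - 1*(-1)) + (78 + (-5)² + 19*(-5)) = 6*(-1 + 1 + 1) + (78 + 25 - 95) = 6*1 + 8 = 6 + 8 = 14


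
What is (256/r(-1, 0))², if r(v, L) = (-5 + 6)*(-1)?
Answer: 65536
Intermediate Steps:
r(v, L) = -1 (r(v, L) = 1*(-1) = -1)
(256/r(-1, 0))² = (256/(-1))² = (256*(-1))² = (-256)² = 65536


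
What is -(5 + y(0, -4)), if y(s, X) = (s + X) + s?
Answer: -1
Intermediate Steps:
y(s, X) = X + 2*s (y(s, X) = (X + s) + s = X + 2*s)
-(5 + y(0, -4)) = -(5 + (-4 + 2*0)) = -(5 + (-4 + 0)) = -(5 - 4) = -1*1 = -1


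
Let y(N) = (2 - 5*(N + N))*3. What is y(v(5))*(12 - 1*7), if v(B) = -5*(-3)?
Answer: -2220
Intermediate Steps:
v(B) = 15
y(N) = 6 - 30*N (y(N) = (2 - 10*N)*3 = 6 - 30*N)
y(v(5))*(12 - 1*7) = (6 - 30*15)*(12 - 1*7) = (6 - 450)*(12 - 7) = -444*5 = -2220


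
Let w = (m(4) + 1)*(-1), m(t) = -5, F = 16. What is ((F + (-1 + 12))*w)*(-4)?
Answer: -432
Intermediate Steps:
w = 4 (w = (-5 + 1)*(-1) = -4*(-1) = 4)
((F + (-1 + 12))*w)*(-4) = ((16 + (-1 + 12))*4)*(-4) = ((16 + 11)*4)*(-4) = (27*4)*(-4) = 108*(-4) = -432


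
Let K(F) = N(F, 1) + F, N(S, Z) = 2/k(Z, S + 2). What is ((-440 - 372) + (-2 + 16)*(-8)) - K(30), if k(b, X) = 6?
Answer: -2863/3 ≈ -954.33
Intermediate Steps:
N(S, Z) = ⅓ (N(S, Z) = 2/6 = 2*(⅙) = ⅓)
K(F) = ⅓ + F
((-440 - 372) + (-2 + 16)*(-8)) - K(30) = ((-440 - 372) + (-2 + 16)*(-8)) - (⅓ + 30) = (-812 + 14*(-8)) - 1*91/3 = (-812 - 112) - 91/3 = -924 - 91/3 = -2863/3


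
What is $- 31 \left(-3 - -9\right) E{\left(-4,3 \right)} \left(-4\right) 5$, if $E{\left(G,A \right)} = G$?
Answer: $-14880$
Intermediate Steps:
$- 31 \left(-3 - -9\right) E{\left(-4,3 \right)} \left(-4\right) 5 = - 31 \left(-3 - -9\right) \left(-4\right) \left(-4\right) 5 = - 31 \left(-3 + \left(-1 + 10\right)\right) 16 \cdot 5 = - 31 \left(-3 + 9\right) 80 = \left(-31\right) 6 \cdot 80 = \left(-186\right) 80 = -14880$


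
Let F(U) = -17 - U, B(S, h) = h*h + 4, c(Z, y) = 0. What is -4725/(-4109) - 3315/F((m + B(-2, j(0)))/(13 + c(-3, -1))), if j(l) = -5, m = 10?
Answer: 391881/2348 ≈ 166.90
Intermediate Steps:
B(S, h) = 4 + h² (B(S, h) = h² + 4 = 4 + h²)
-4725/(-4109) - 3315/F((m + B(-2, j(0)))/(13 + c(-3, -1))) = -4725/(-4109) - 3315/(-17 - (10 + (4 + (-5)²))/(13 + 0)) = -4725*(-1/4109) - 3315/(-17 - (10 + (4 + 25))/13) = 675/587 - 3315/(-17 - (10 + 29)/13) = 675/587 - 3315/(-17 - 39/13) = 675/587 - 3315/(-17 - 1*3) = 675/587 - 3315/(-17 - 3) = 675/587 - 3315/(-20) = 675/587 - 3315*(-1/20) = 675/587 + 663/4 = 391881/2348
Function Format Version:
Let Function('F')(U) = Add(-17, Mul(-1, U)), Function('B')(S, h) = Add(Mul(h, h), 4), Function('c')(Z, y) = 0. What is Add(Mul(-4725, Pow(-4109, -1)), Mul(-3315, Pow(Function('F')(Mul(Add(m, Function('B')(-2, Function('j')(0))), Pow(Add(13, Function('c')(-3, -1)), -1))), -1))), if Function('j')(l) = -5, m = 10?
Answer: Rational(391881, 2348) ≈ 166.90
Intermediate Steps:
Function('B')(S, h) = Add(4, Pow(h, 2)) (Function('B')(S, h) = Add(Pow(h, 2), 4) = Add(4, Pow(h, 2)))
Add(Mul(-4725, Pow(-4109, -1)), Mul(-3315, Pow(Function('F')(Mul(Add(m, Function('B')(-2, Function('j')(0))), Pow(Add(13, Function('c')(-3, -1)), -1))), -1))) = Add(Mul(-4725, Pow(-4109, -1)), Mul(-3315, Pow(Add(-17, Mul(-1, Mul(Add(10, Add(4, Pow(-5, 2))), Pow(Add(13, 0), -1)))), -1))) = Add(Mul(-4725, Rational(-1, 4109)), Mul(-3315, Pow(Add(-17, Mul(-1, Mul(Add(10, Add(4, 25)), Pow(13, -1)))), -1))) = Add(Rational(675, 587), Mul(-3315, Pow(Add(-17, Mul(-1, Mul(Add(10, 29), Rational(1, 13)))), -1))) = Add(Rational(675, 587), Mul(-3315, Pow(Add(-17, Mul(-1, Mul(39, Rational(1, 13)))), -1))) = Add(Rational(675, 587), Mul(-3315, Pow(Add(-17, Mul(-1, 3)), -1))) = Add(Rational(675, 587), Mul(-3315, Pow(Add(-17, -3), -1))) = Add(Rational(675, 587), Mul(-3315, Pow(-20, -1))) = Add(Rational(675, 587), Mul(-3315, Rational(-1, 20))) = Add(Rational(675, 587), Rational(663, 4)) = Rational(391881, 2348)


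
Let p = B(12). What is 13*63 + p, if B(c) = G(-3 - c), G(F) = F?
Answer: 804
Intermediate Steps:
B(c) = -3 - c
p = -15 (p = -3 - 1*12 = -3 - 12 = -15)
13*63 + p = 13*63 - 15 = 819 - 15 = 804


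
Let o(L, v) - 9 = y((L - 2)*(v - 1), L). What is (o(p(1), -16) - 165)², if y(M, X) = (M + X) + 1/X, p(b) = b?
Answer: 18769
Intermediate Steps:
y(M, X) = M + X + 1/X
o(L, v) = 9 + L + 1/L + (-1 + v)*(-2 + L) (o(L, v) = 9 + ((L - 2)*(v - 1) + L + 1/L) = 9 + ((-2 + L)*(-1 + v) + L + 1/L) = 9 + ((-1 + v)*(-2 + L) + L + 1/L) = 9 + (L + 1/L + (-1 + v)*(-2 + L)) = 9 + L + 1/L + (-1 + v)*(-2 + L))
(o(p(1), -16) - 165)² = ((11 + 1/1 - 2*(-16) + 1*(-16)) - 165)² = ((11 + 1 + 32 - 16) - 165)² = (28 - 165)² = (-137)² = 18769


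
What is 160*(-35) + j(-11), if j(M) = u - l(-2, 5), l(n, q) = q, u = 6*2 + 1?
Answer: -5592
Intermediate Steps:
u = 13 (u = 12 + 1 = 13)
j(M) = 8 (j(M) = 13 - 1*5 = 13 - 5 = 8)
160*(-35) + j(-11) = 160*(-35) + 8 = -5600 + 8 = -5592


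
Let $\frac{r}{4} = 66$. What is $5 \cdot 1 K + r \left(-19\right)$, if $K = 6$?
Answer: $-4986$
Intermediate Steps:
$r = 264$ ($r = 4 \cdot 66 = 264$)
$5 \cdot 1 K + r \left(-19\right) = 5 \cdot 1 \cdot 6 + 264 \left(-19\right) = 5 \cdot 6 - 5016 = 30 - 5016 = -4986$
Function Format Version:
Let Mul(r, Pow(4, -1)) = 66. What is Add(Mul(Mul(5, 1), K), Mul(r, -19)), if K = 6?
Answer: -4986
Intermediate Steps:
r = 264 (r = Mul(4, 66) = 264)
Add(Mul(Mul(5, 1), K), Mul(r, -19)) = Add(Mul(Mul(5, 1), 6), Mul(264, -19)) = Add(Mul(5, 6), -5016) = Add(30, -5016) = -4986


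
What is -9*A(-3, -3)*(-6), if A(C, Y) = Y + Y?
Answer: -324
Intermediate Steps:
A(C, Y) = 2*Y
-9*A(-3, -3)*(-6) = -18*(-3)*(-6) = -9*(-6)*(-6) = 54*(-6) = -324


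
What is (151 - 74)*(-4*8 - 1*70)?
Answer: -7854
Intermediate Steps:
(151 - 74)*(-4*8 - 1*70) = 77*(-32 - 70) = 77*(-102) = -7854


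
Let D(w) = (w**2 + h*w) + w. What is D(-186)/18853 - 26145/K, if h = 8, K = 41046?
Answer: 286134909/257946746 ≈ 1.1093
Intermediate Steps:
D(w) = w**2 + 9*w (D(w) = (w**2 + 8*w) + w = w**2 + 9*w)
D(-186)/18853 - 26145/K = -186*(9 - 186)/18853 - 26145/41046 = -186*(-177)*(1/18853) - 26145*1/41046 = 32922*(1/18853) - 8715/13682 = 32922/18853 - 8715/13682 = 286134909/257946746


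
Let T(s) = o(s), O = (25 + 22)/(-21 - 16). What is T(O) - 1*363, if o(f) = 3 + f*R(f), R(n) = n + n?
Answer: -488422/1369 ≈ -356.77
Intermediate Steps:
O = -47/37 (O = 47/(-37) = 47*(-1/37) = -47/37 ≈ -1.2703)
R(n) = 2*n
o(f) = 3 + 2*f² (o(f) = 3 + f*(2*f) = 3 + 2*f²)
T(s) = 3 + 2*s²
T(O) - 1*363 = (3 + 2*(-47/37)²) - 1*363 = (3 + 2*(2209/1369)) - 363 = (3 + 4418/1369) - 363 = 8525/1369 - 363 = -488422/1369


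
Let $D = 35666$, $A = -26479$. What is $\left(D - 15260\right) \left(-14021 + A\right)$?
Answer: $-826443000$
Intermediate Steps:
$\left(D - 15260\right) \left(-14021 + A\right) = \left(35666 - 15260\right) \left(-14021 - 26479\right) = 20406 \left(-40500\right) = -826443000$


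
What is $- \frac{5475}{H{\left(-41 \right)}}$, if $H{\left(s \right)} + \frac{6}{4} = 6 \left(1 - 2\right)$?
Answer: $730$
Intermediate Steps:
$H{\left(s \right)} = - \frac{15}{2}$ ($H{\left(s \right)} = - \frac{3}{2} + 6 \left(1 - 2\right) = - \frac{3}{2} + 6 \left(-1\right) = - \frac{3}{2} - 6 = - \frac{15}{2}$)
$- \frac{5475}{H{\left(-41 \right)}} = - \frac{5475}{- \frac{15}{2}} = \left(-5475\right) \left(- \frac{2}{15}\right) = 730$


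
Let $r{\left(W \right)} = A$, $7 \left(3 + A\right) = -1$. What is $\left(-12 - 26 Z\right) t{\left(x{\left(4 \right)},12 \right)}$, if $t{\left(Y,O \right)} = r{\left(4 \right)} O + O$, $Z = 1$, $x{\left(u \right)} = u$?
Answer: $\frac{6840}{7} \approx 977.14$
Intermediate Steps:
$A = - \frac{22}{7}$ ($A = -3 + \frac{1}{7} \left(-1\right) = -3 - \frac{1}{7} = - \frac{22}{7} \approx -3.1429$)
$r{\left(W \right)} = - \frac{22}{7}$
$t{\left(Y,O \right)} = - \frac{15 O}{7}$ ($t{\left(Y,O \right)} = - \frac{22 O}{7} + O = - \frac{15 O}{7}$)
$\left(-12 - 26 Z\right) t{\left(x{\left(4 \right)},12 \right)} = \left(-12 - 26\right) \left(\left(- \frac{15}{7}\right) 12\right) = \left(-12 - 26\right) \left(- \frac{180}{7}\right) = \left(-38\right) \left(- \frac{180}{7}\right) = \frac{6840}{7}$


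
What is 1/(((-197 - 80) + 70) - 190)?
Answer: -1/397 ≈ -0.0025189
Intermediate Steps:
1/(((-197 - 80) + 70) - 190) = 1/((-277 + 70) - 190) = 1/(-207 - 190) = 1/(-397) = -1/397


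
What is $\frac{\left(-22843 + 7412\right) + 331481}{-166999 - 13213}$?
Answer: $- \frac{158025}{90106} \approx -1.7538$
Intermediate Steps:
$\frac{\left(-22843 + 7412\right) + 331481}{-166999 - 13213} = \frac{-15431 + 331481}{-180212} = 316050 \left(- \frac{1}{180212}\right) = - \frac{158025}{90106}$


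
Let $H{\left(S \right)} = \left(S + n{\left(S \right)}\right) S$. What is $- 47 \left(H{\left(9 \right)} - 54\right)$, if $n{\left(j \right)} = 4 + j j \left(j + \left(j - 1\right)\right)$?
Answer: $-585432$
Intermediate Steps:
$n{\left(j \right)} = 4 + j^{2} \left(-1 + 2 j\right)$ ($n{\left(j \right)} = 4 + j j \left(j + \left(-1 + j\right)\right) = 4 + j j \left(-1 + 2 j\right) = 4 + j^{2} \left(-1 + 2 j\right)$)
$H{\left(S \right)} = S \left(4 + S - S^{2} + 2 S^{3}\right)$ ($H{\left(S \right)} = \left(S + \left(4 - S^{2} + 2 S^{3}\right)\right) S = \left(4 + S - S^{2} + 2 S^{3}\right) S = S \left(4 + S - S^{2} + 2 S^{3}\right)$)
$- 47 \left(H{\left(9 \right)} - 54\right) = - 47 \left(9 \left(4 + 9 - 9^{2} + 2 \cdot 9^{3}\right) - 54\right) = - 47 \left(9 \left(4 + 9 - 81 + 2 \cdot 729\right) - 54\right) = - 47 \left(9 \left(4 + 9 - 81 + 1458\right) - 54\right) = - 47 \left(9 \cdot 1390 - 54\right) = - 47 \left(12510 - 54\right) = \left(-47\right) 12456 = -585432$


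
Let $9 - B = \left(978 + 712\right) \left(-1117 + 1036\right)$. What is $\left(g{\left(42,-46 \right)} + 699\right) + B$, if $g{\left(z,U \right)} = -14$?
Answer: $137584$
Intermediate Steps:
$B = 136899$ ($B = 9 - \left(978 + 712\right) \left(-1117 + 1036\right) = 9 - 1690 \left(-81\right) = 9 - -136890 = 9 + 136890 = 136899$)
$\left(g{\left(42,-46 \right)} + 699\right) + B = \left(-14 + 699\right) + 136899 = 685 + 136899 = 137584$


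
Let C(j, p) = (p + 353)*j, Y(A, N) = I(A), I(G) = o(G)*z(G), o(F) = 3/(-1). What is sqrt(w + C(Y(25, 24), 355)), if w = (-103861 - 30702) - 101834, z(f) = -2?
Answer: I*sqrt(232149) ≈ 481.82*I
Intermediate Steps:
o(F) = -3 (o(F) = 3*(-1) = -3)
I(G) = 6 (I(G) = -3*(-2) = 6)
Y(A, N) = 6
w = -236397 (w = -134563 - 101834 = -236397)
C(j, p) = j*(353 + p) (C(j, p) = (353 + p)*j = j*(353 + p))
sqrt(w + C(Y(25, 24), 355)) = sqrt(-236397 + 6*(353 + 355)) = sqrt(-236397 + 6*708) = sqrt(-236397 + 4248) = sqrt(-232149) = I*sqrt(232149)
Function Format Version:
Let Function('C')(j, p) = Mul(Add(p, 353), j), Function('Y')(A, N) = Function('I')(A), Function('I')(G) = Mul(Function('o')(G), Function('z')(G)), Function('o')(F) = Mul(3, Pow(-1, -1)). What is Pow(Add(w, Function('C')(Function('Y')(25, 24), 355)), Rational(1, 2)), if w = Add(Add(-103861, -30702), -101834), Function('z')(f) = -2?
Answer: Mul(I, Pow(232149, Rational(1, 2))) ≈ Mul(481.82, I)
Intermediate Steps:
Function('o')(F) = -3 (Function('o')(F) = Mul(3, -1) = -3)
Function('I')(G) = 6 (Function('I')(G) = Mul(-3, -2) = 6)
Function('Y')(A, N) = 6
w = -236397 (w = Add(-134563, -101834) = -236397)
Function('C')(j, p) = Mul(j, Add(353, p)) (Function('C')(j, p) = Mul(Add(353, p), j) = Mul(j, Add(353, p)))
Pow(Add(w, Function('C')(Function('Y')(25, 24), 355)), Rational(1, 2)) = Pow(Add(-236397, Mul(6, Add(353, 355))), Rational(1, 2)) = Pow(Add(-236397, Mul(6, 708)), Rational(1, 2)) = Pow(Add(-236397, 4248), Rational(1, 2)) = Pow(-232149, Rational(1, 2)) = Mul(I, Pow(232149, Rational(1, 2)))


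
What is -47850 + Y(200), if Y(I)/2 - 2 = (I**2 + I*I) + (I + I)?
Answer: 112954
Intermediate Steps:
Y(I) = 4 + 4*I + 4*I**2 (Y(I) = 4 + 2*((I**2 + I*I) + (I + I)) = 4 + 2*((I**2 + I**2) + 2*I) = 4 + 2*(2*I**2 + 2*I) = 4 + 2*(2*I + 2*I**2) = 4 + (4*I + 4*I**2) = 4 + 4*I + 4*I**2)
-47850 + Y(200) = -47850 + (4 + 4*200 + 4*200**2) = -47850 + (4 + 800 + 4*40000) = -47850 + (4 + 800 + 160000) = -47850 + 160804 = 112954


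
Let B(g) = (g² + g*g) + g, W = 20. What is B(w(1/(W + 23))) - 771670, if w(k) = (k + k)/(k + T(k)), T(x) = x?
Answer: -771667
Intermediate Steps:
w(k) = 1 (w(k) = (k + k)/(k + k) = (2*k)/((2*k)) = (2*k)*(1/(2*k)) = 1)
B(g) = g + 2*g² (B(g) = (g² + g²) + g = 2*g² + g = g + 2*g²)
B(w(1/(W + 23))) - 771670 = 1*(1 + 2*1) - 771670 = 1*(1 + 2) - 771670 = 1*3 - 771670 = 3 - 771670 = -771667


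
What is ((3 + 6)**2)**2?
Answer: 6561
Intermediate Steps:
((3 + 6)**2)**2 = (9**2)**2 = 81**2 = 6561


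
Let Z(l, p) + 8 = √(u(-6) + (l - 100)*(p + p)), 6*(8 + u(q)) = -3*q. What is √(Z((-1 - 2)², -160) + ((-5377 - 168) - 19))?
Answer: √(-5572 + 3*√3235) ≈ 73.494*I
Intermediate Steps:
u(q) = -8 - q/2 (u(q) = -8 + (-3*q)/6 = -8 - q/2)
Z(l, p) = -8 + √(-5 + 2*p*(-100 + l)) (Z(l, p) = -8 + √((-8 - ½*(-6)) + (l - 100)*(p + p)) = -8 + √((-8 + 3) + (-100 + l)*(2*p)) = -8 + √(-5 + 2*p*(-100 + l)))
√(Z((-1 - 2)², -160) + ((-5377 - 168) - 19)) = √((-8 + √(-5 - 200*(-160) + 2*(-1 - 2)²*(-160))) + ((-5377 - 168) - 19)) = √((-8 + √(-5 + 32000 + 2*(-3)²*(-160))) + (-5545 - 19)) = √((-8 + √(-5 + 32000 + 2*9*(-160))) - 5564) = √((-8 + √(-5 + 32000 - 2880)) - 5564) = √((-8 + √29115) - 5564) = √((-8 + 3*√3235) - 5564) = √(-5572 + 3*√3235)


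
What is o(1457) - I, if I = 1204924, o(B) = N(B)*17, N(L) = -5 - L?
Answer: -1229778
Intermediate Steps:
o(B) = -85 - 17*B (o(B) = (-5 - B)*17 = -85 - 17*B)
o(1457) - I = (-85 - 17*1457) - 1*1204924 = (-85 - 24769) - 1204924 = -24854 - 1204924 = -1229778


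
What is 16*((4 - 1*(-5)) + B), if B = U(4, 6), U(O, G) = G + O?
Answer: 304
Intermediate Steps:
B = 10 (B = 6 + 4 = 10)
16*((4 - 1*(-5)) + B) = 16*((4 - 1*(-5)) + 10) = 16*((4 + 5) + 10) = 16*(9 + 10) = 16*19 = 304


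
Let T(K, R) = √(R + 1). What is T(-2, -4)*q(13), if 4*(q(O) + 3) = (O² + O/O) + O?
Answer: 171*I*√3/4 ≈ 74.045*I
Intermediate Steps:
q(O) = -11/4 + O/4 + O²/4 (q(O) = -3 + ((O² + O/O) + O)/4 = -3 + ((O² + 1) + O)/4 = -3 + ((1 + O²) + O)/4 = -3 + (1 + O + O²)/4 = -3 + (¼ + O/4 + O²/4) = -11/4 + O/4 + O²/4)
T(K, R) = √(1 + R)
T(-2, -4)*q(13) = √(1 - 4)*(-11/4 + (¼)*13 + (¼)*13²) = √(-3)*(-11/4 + 13/4 + (¼)*169) = (I*√3)*(-11/4 + 13/4 + 169/4) = (I*√3)*(171/4) = 171*I*√3/4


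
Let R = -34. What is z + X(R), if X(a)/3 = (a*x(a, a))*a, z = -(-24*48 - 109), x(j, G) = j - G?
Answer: 1261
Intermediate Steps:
z = 1261 (z = -(-1152 - 109) = -1*(-1261) = 1261)
X(a) = 0 (X(a) = 3*((a*(a - a))*a) = 3*((a*0)*a) = 3*(0*a) = 3*0 = 0)
z + X(R) = 1261 + 0 = 1261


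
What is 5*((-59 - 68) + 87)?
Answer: -200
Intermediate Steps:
5*((-59 - 68) + 87) = 5*(-127 + 87) = 5*(-40) = -200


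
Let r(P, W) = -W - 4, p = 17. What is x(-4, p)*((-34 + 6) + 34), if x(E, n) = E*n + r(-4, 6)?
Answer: -468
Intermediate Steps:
r(P, W) = -4 - W
x(E, n) = -10 + E*n (x(E, n) = E*n + (-4 - 1*6) = E*n + (-4 - 6) = E*n - 10 = -10 + E*n)
x(-4, p)*((-34 + 6) + 34) = (-10 - 4*17)*((-34 + 6) + 34) = (-10 - 68)*(-28 + 34) = -78*6 = -468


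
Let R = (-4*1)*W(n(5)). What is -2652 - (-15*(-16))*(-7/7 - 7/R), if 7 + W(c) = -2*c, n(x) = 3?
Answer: -30936/13 ≈ -2379.7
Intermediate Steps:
W(c) = -7 - 2*c
R = 52 (R = (-4*1)*(-7 - 2*3) = -4*(-7 - 6) = -4*(-13) = 52)
-2652 - (-15*(-16))*(-7/7 - 7/R) = -2652 - (-15*(-16))*(-7/7 - 7/52) = -2652 - 240*(-7*1/7 - 7*1/52) = -2652 - 240*(-1 - 7/52) = -2652 - 240*(-59)/52 = -2652 - 1*(-3540/13) = -2652 + 3540/13 = -30936/13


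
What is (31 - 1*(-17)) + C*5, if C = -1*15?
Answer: -27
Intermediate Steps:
C = -15
(31 - 1*(-17)) + C*5 = (31 - 1*(-17)) - 15*5 = (31 + 17) - 75 = 48 - 75 = -27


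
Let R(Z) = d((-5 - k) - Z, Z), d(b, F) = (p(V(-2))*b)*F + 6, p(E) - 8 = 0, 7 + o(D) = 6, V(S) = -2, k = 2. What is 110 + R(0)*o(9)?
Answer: 104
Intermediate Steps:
o(D) = -1 (o(D) = -7 + 6 = -1)
p(E) = 8 (p(E) = 8 + 0 = 8)
d(b, F) = 6 + 8*F*b (d(b, F) = (8*b)*F + 6 = 8*F*b + 6 = 6 + 8*F*b)
R(Z) = 6 + 8*Z*(-7 - Z) (R(Z) = 6 + 8*Z*((-5 - 1*2) - Z) = 6 + 8*Z*((-5 - 2) - Z) = 6 + 8*Z*(-7 - Z))
110 + R(0)*o(9) = 110 + (6 - 8*0*(7 + 0))*(-1) = 110 + (6 - 8*0*7)*(-1) = 110 + (6 + 0)*(-1) = 110 + 6*(-1) = 110 - 6 = 104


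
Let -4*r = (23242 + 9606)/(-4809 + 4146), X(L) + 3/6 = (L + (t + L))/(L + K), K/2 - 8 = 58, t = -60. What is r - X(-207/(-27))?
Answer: 7337137/555594 ≈ 13.206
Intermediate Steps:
K = 132 (K = 16 + 2*58 = 16 + 116 = 132)
X(L) = -1/2 + (-60 + 2*L)/(132 + L) (X(L) = -1/2 + (L + (-60 + L))/(L + 132) = -1/2 + (-60 + 2*L)/(132 + L))
r = 8212/663 (r = -(23242 + 9606)/(4*(-4809 + 4146)) = -8212/(-663) = -8212*(-1)/663 = -1/4*(-32848/663) = 8212/663 ≈ 12.386)
r - X(-207/(-27)) = 8212/663 - 3*(-84 - 207/(-27))/(2*(132 - 207/(-27))) = 8212/663 - 3*(-84 - 207*(-1/27))/(2*(132 - 207*(-1/27))) = 8212/663 - 3*(-84 + 23/3)/(2*(132 + 23/3)) = 8212/663 - 3*(-229)/(2*419/3*3) = 8212/663 - 3*3*(-229)/(2*419*3) = 8212/663 - 1*(-687/838) = 8212/663 + 687/838 = 7337137/555594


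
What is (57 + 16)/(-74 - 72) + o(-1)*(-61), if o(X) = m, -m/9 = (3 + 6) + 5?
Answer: 15371/2 ≈ 7685.5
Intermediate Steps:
m = -126 (m = -9*((3 + 6) + 5) = -9*(9 + 5) = -9*14 = -126)
o(X) = -126
(57 + 16)/(-74 - 72) + o(-1)*(-61) = (57 + 16)/(-74 - 72) - 126*(-61) = 73/(-146) + 7686 = 73*(-1/146) + 7686 = -½ + 7686 = 15371/2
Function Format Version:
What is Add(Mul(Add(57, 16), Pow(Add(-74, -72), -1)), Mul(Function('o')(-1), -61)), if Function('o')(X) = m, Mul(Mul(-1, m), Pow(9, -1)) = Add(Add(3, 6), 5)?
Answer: Rational(15371, 2) ≈ 7685.5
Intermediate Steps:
m = -126 (m = Mul(-9, Add(Add(3, 6), 5)) = Mul(-9, Add(9, 5)) = Mul(-9, 14) = -126)
Function('o')(X) = -126
Add(Mul(Add(57, 16), Pow(Add(-74, -72), -1)), Mul(Function('o')(-1), -61)) = Add(Mul(Add(57, 16), Pow(Add(-74, -72), -1)), Mul(-126, -61)) = Add(Mul(73, Pow(-146, -1)), 7686) = Add(Mul(73, Rational(-1, 146)), 7686) = Add(Rational(-1, 2), 7686) = Rational(15371, 2)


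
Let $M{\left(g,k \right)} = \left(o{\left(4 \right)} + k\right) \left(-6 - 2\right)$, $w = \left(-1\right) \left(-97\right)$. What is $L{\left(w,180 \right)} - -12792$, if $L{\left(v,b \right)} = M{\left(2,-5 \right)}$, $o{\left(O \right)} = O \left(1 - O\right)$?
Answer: $12928$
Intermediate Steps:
$w = 97$
$M{\left(g,k \right)} = 96 - 8 k$ ($M{\left(g,k \right)} = \left(4 \left(1 - 4\right) + k\right) \left(-6 - 2\right) = \left(4 \left(1 - 4\right) + k\right) \left(-8\right) = \left(4 \left(-3\right) + k\right) \left(-8\right) = \left(-12 + k\right) \left(-8\right) = 96 - 8 k$)
$L{\left(v,b \right)} = 136$ ($L{\left(v,b \right)} = 96 - -40 = 96 + 40 = 136$)
$L{\left(w,180 \right)} - -12792 = 136 - -12792 = 136 + 12792 = 12928$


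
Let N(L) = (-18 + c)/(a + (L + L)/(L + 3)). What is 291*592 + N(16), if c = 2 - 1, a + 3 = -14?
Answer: 50131475/291 ≈ 1.7227e+5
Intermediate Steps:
a = -17 (a = -3 - 14 = -17)
c = 1
N(L) = -17/(-17 + 2*L/(3 + L)) (N(L) = (-18 + 1)/(-17 + (L + L)/(L + 3)) = -17/(-17 + (2*L)/(3 + L)) = -17/(-17 + 2*L/(3 + L)))
291*592 + N(16) = 291*592 + 17*(3 + 16)/(3*(17 + 5*16)) = 172272 + (17/3)*19/(17 + 80) = 172272 + (17/3)*19/97 = 172272 + (17/3)*(1/97)*19 = 172272 + 323/291 = 50131475/291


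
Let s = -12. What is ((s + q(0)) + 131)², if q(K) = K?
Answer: 14161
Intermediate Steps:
((s + q(0)) + 131)² = ((-12 + 0) + 131)² = (-12 + 131)² = 119² = 14161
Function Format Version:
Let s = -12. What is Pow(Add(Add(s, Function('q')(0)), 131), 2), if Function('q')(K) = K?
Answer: 14161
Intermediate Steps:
Pow(Add(Add(s, Function('q')(0)), 131), 2) = Pow(Add(Add(-12, 0), 131), 2) = Pow(Add(-12, 131), 2) = Pow(119, 2) = 14161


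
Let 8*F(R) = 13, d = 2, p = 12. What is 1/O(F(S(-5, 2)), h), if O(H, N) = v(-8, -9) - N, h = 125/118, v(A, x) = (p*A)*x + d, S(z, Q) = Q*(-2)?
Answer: 118/102063 ≈ 0.0011561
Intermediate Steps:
S(z, Q) = -2*Q
F(R) = 13/8 (F(R) = (⅛)*13 = 13/8)
v(A, x) = 2 + 12*A*x (v(A, x) = (12*A)*x + 2 = 12*A*x + 2 = 2 + 12*A*x)
h = 125/118 (h = 125*(1/118) = 125/118 ≈ 1.0593)
O(H, N) = 866 - N (O(H, N) = (2 + 12*(-8)*(-9)) - N = (2 + 864) - N = 866 - N)
1/O(F(S(-5, 2)), h) = 1/(866 - 1*125/118) = 1/(866 - 125/118) = 1/(102063/118) = 118/102063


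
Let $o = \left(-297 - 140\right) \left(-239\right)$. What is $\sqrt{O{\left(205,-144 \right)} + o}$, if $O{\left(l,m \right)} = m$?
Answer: $\sqrt{104299} \approx 322.95$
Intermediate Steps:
$o = 104443$ ($o = \left(-437\right) \left(-239\right) = 104443$)
$\sqrt{O{\left(205,-144 \right)} + o} = \sqrt{-144 + 104443} = \sqrt{104299}$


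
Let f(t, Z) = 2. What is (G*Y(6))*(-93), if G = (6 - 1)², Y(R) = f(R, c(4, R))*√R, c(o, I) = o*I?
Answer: -4650*√6 ≈ -11390.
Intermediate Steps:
c(o, I) = I*o
Y(R) = 2*√R
G = 25 (G = 5² = 25)
(G*Y(6))*(-93) = (25*(2*√6))*(-93) = (50*√6)*(-93) = -4650*√6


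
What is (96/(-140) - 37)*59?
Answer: -77821/35 ≈ -2223.5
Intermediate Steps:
(96/(-140) - 37)*59 = (96*(-1/140) - 37)*59 = (-24/35 - 37)*59 = -1319/35*59 = -77821/35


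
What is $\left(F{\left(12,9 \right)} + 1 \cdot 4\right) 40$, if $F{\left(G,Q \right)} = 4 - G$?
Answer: $-160$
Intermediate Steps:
$\left(F{\left(12,9 \right)} + 1 \cdot 4\right) 40 = \left(\left(4 - 12\right) + 1 \cdot 4\right) 40 = \left(\left(4 - 12\right) + 4\right) 40 = \left(-8 + 4\right) 40 = \left(-4\right) 40 = -160$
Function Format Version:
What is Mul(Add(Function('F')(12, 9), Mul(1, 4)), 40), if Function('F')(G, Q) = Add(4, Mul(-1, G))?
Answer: -160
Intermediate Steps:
Mul(Add(Function('F')(12, 9), Mul(1, 4)), 40) = Mul(Add(Add(4, Mul(-1, 12)), Mul(1, 4)), 40) = Mul(Add(Add(4, -12), 4), 40) = Mul(Add(-8, 4), 40) = Mul(-4, 40) = -160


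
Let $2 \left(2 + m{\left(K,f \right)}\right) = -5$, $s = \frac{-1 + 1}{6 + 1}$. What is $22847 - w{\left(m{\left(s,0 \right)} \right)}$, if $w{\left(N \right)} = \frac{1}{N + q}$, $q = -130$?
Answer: $\frac{6145845}{269} \approx 22847.0$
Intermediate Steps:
$s = 0$ ($s = \frac{0}{7} = 0 \cdot \frac{1}{7} = 0$)
$m{\left(K,f \right)} = - \frac{9}{2}$ ($m{\left(K,f \right)} = -2 + \frac{1}{2} \left(-5\right) = -2 - \frac{5}{2} = - \frac{9}{2}$)
$w{\left(N \right)} = \frac{1}{-130 + N}$ ($w{\left(N \right)} = \frac{1}{N - 130} = \frac{1}{-130 + N}$)
$22847 - w{\left(m{\left(s,0 \right)} \right)} = 22847 - \frac{1}{-130 - \frac{9}{2}} = 22847 - \frac{1}{- \frac{269}{2}} = 22847 - - \frac{2}{269} = 22847 + \frac{2}{269} = \frac{6145845}{269}$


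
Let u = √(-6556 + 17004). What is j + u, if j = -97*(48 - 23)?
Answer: -2425 + 4*√653 ≈ -2322.8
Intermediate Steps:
j = -2425 (j = -97*25 = -2425)
u = 4*√653 (u = √10448 = 4*√653 ≈ 102.22)
j + u = -2425 + 4*√653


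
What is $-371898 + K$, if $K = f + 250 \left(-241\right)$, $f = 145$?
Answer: $-432003$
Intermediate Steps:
$K = -60105$ ($K = 145 + 250 \left(-241\right) = 145 - 60250 = -60105$)
$-371898 + K = -371898 - 60105 = -432003$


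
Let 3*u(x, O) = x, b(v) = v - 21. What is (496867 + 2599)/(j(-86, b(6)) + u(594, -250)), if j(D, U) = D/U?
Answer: 3745995/1528 ≈ 2451.6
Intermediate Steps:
b(v) = -21 + v
u(x, O) = x/3
(496867 + 2599)/(j(-86, b(6)) + u(594, -250)) = (496867 + 2599)/(-86/(-21 + 6) + (⅓)*594) = 499466/(-86/(-15) + 198) = 499466/(-86*(-1/15) + 198) = 499466/(86/15 + 198) = 499466/(3056/15) = 499466*(15/3056) = 3745995/1528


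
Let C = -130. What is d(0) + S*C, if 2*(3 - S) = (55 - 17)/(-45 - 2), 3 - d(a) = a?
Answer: -20659/47 ≈ -439.55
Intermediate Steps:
d(a) = 3 - a
S = 160/47 (S = 3 - (55 - 17)/(2*(-45 - 2)) = 3 - 19/(-47) = 3 - 19*(-1)/47 = 3 - 1/2*(-38/47) = 3 + 19/47 = 160/47 ≈ 3.4043)
d(0) + S*C = (3 - 1*0) + (160/47)*(-130) = (3 + 0) - 20800/47 = 3 - 20800/47 = -20659/47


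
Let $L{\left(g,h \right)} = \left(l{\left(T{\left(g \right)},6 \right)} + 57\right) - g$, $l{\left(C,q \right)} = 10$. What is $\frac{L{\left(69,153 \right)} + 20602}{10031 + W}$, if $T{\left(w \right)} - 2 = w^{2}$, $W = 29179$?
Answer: $\frac{2060}{3921} \approx 0.52538$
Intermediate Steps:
$T{\left(w \right)} = 2 + w^{2}$
$L{\left(g,h \right)} = 67 - g$ ($L{\left(g,h \right)} = \left(10 + 57\right) - g = 67 - g$)
$\frac{L{\left(69,153 \right)} + 20602}{10031 + W} = \frac{\left(67 - 69\right) + 20602}{10031 + 29179} = \frac{\left(67 - 69\right) + 20602}{39210} = \left(-2 + 20602\right) \frac{1}{39210} = 20600 \cdot \frac{1}{39210} = \frac{2060}{3921}$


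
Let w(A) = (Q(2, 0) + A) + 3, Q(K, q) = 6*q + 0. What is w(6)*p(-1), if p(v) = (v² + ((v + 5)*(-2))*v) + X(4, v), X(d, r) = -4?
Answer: 45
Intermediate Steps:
Q(K, q) = 6*q
w(A) = 3 + A (w(A) = (6*0 + A) + 3 = (0 + A) + 3 = A + 3 = 3 + A)
p(v) = -4 + v² + v*(-10 - 2*v) (p(v) = (v² + ((v + 5)*(-2))*v) - 4 = (v² + ((5 + v)*(-2))*v) - 4 = (v² + (-10 - 2*v)*v) - 4 = (v² + v*(-10 - 2*v)) - 4 = -4 + v² + v*(-10 - 2*v))
w(6)*p(-1) = (3 + 6)*(-4 - 1*(-1)² - 10*(-1)) = 9*(-4 - 1*1 + 10) = 9*(-4 - 1 + 10) = 9*5 = 45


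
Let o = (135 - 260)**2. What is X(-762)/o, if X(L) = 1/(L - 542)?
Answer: -1/20375000 ≈ -4.9080e-8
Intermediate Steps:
X(L) = 1/(-542 + L)
o = 15625 (o = (-125)**2 = 15625)
X(-762)/o = 1/(-542 - 762*15625) = (1/15625)/(-1304) = -1/1304*1/15625 = -1/20375000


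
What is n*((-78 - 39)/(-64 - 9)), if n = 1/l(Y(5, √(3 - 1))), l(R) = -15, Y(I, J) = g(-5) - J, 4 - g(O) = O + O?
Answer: -39/365 ≈ -0.10685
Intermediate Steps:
g(O) = 4 - 2*O (g(O) = 4 - (O + O) = 4 - 2*O)
Y(I, J) = 14 - J (Y(I, J) = (4 - 2*(-5)) - J = (4 + 10) - J = 14 - J)
n = -1/15 (n = 1/(-15) = -1/15 ≈ -0.066667)
n*((-78 - 39)/(-64 - 9)) = -(-78 - 39)/(15*(-64 - 9)) = -(-39)/(5*(-73)) = -(-39)*(-1)/(5*73) = -1/15*117/73 = -39/365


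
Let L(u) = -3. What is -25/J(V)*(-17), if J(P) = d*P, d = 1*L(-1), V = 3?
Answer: -425/9 ≈ -47.222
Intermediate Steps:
d = -3 (d = 1*(-3) = -3)
J(P) = -3*P
-25/J(V)*(-17) = -25/((-3*3))*(-17) = -25/(-9)*(-17) = -25*(-⅑)*(-17) = (25/9)*(-17) = -425/9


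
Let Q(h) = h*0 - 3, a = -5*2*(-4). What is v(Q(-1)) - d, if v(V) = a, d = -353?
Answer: 393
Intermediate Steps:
a = 40 (a = -10*(-4) = 40)
Q(h) = -3 (Q(h) = 0 - 3 = -3)
v(V) = 40
v(Q(-1)) - d = 40 - 1*(-353) = 40 + 353 = 393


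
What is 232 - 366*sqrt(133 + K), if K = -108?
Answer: -1598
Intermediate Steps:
232 - 366*sqrt(133 + K) = 232 - 366*sqrt(133 - 108) = 232 - 366*sqrt(25) = 232 - 366*5 = 232 - 1830 = -1598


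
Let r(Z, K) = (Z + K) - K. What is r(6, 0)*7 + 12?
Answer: 54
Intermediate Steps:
r(Z, K) = Z (r(Z, K) = (K + Z) - K = Z)
r(6, 0)*7 + 12 = 6*7 + 12 = 42 + 12 = 54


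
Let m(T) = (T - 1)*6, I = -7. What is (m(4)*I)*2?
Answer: -252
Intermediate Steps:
m(T) = -6 + 6*T (m(T) = (-1 + T)*6 = -6 + 6*T)
(m(4)*I)*2 = ((-6 + 6*4)*(-7))*2 = ((-6 + 24)*(-7))*2 = (18*(-7))*2 = -126*2 = -252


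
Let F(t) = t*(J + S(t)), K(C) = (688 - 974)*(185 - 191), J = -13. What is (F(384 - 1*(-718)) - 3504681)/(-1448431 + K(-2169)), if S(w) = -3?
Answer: 3522313/1446715 ≈ 2.4347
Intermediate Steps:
K(C) = 1716 (K(C) = -286*(-6) = 1716)
F(t) = -16*t (F(t) = t*(-13 - 3) = t*(-16) = -16*t)
(F(384 - 1*(-718)) - 3504681)/(-1448431 + K(-2169)) = (-16*(384 - 1*(-718)) - 3504681)/(-1448431 + 1716) = (-16*(384 + 718) - 3504681)/(-1446715) = (-16*1102 - 3504681)*(-1/1446715) = (-17632 - 3504681)*(-1/1446715) = -3522313*(-1/1446715) = 3522313/1446715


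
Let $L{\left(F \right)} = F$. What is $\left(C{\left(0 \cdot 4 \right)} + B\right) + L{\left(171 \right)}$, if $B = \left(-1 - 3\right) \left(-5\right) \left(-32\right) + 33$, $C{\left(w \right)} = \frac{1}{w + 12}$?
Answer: $- \frac{5231}{12} \approx -435.92$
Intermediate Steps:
$C{\left(w \right)} = \frac{1}{12 + w}$
$B = -607$ ($B = \left(-4\right) \left(-5\right) \left(-32\right) + 33 = 20 \left(-32\right) + 33 = -640 + 33 = -607$)
$\left(C{\left(0 \cdot 4 \right)} + B\right) + L{\left(171 \right)} = \left(\frac{1}{12 + 0 \cdot 4} - 607\right) + 171 = \left(\frac{1}{12 + 0} - 607\right) + 171 = \left(\frac{1}{12} - 607\right) + 171 = - \frac{7283}{12} + 171 = - \frac{5231}{12}$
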